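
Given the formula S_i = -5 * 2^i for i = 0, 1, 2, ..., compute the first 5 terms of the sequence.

This is a geometric sequence.
i=0: S_0 = -5 * 2^0 = -5
i=1: S_1 = -5 * 2^1 = -10
i=2: S_2 = -5 * 2^2 = -20
i=3: S_3 = -5 * 2^3 = -40
i=4: S_4 = -5 * 2^4 = -80
The first 5 terms are: [-5, -10, -20, -40, -80]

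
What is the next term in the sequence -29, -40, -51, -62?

Differences: -40 - -29 = -11
This is an arithmetic sequence with common difference d = -11.
Next term = -62 + -11 = -73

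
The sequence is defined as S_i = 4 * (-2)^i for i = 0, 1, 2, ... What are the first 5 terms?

This is a geometric sequence.
i=0: S_0 = 4 * (-2)^0 = 4
i=1: S_1 = 4 * (-2)^1 = -8
i=2: S_2 = 4 * (-2)^2 = 16
i=3: S_3 = 4 * (-2)^3 = -32
i=4: S_4 = 4 * (-2)^4 = 64
The first 5 terms are: [4, -8, 16, -32, 64]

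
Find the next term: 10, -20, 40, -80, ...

Ratios: -20 / 10 = -2.0
This is a geometric sequence with common ratio r = -2.
Next term = -80 * -2 = 160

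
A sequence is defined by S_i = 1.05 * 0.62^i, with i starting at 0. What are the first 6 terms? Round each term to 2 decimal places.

This is a geometric sequence.
i=0: S_0 = 1.05 * 0.62^0 = 1.05
i=1: S_1 = 1.05 * 0.62^1 ≈ 0.65
i=2: S_2 = 1.05 * 0.62^2 ≈ 0.4
i=3: S_3 = 1.05 * 0.62^3 ≈ 0.25
i=4: S_4 = 1.05 * 0.62^4 ≈ 0.16
i=5: S_5 = 1.05 * 0.62^5 ≈ 0.1
The first 6 terms are: [1.05, 0.65, 0.4, 0.25, 0.16, 0.1]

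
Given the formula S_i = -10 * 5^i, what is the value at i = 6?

S_6 = -10 * 5^6 = -10 * 15625 = -156250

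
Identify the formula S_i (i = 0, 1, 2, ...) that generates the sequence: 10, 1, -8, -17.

Check differences: 1 - 10 = -9
-8 - 1 = -9
Common difference d = -9.
First term a = 10.
Formula: S_i = 10 - 9*i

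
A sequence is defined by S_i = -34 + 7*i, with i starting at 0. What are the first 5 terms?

This is an arithmetic sequence.
i=0: S_0 = -34 + 7*0 = -34
i=1: S_1 = -34 + 7*1 = -27
i=2: S_2 = -34 + 7*2 = -20
i=3: S_3 = -34 + 7*3 = -13
i=4: S_4 = -34 + 7*4 = -6
The first 5 terms are: [-34, -27, -20, -13, -6]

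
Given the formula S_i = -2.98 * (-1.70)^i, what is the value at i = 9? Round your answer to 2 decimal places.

S_9 = -2.98 * (-1.7)^9 ≈ -2.98 * -118.5879 ≈ 353.39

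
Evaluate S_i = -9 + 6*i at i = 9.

S_9 = -9 + 6*9 = -9 + 54 = 45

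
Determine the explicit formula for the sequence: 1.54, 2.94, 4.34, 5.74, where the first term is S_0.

Check differences: 2.94 - 1.54 = 1.4
4.34 - 2.94 = 1.4
Common difference d = 1.4.
First term a = 1.54.
Formula: S_i = 1.54 + 1.40*i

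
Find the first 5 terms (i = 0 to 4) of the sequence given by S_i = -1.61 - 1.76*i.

This is an arithmetic sequence.
i=0: S_0 = -1.61 + -1.76*0 = -1.61
i=1: S_1 = -1.61 + -1.76*1 = -3.37
i=2: S_2 = -1.61 + -1.76*2 = -5.13
i=3: S_3 = -1.61 + -1.76*3 = -6.89
i=4: S_4 = -1.61 + -1.76*4 = -8.65
The first 5 terms are: [-1.61, -3.37, -5.13, -6.89, -8.65]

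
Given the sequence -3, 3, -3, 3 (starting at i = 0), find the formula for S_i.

Check ratios: 3 / -3 = -1.0
Common ratio r = -1.
First term a = -3.
Formula: S_i = -3 * (-1)^i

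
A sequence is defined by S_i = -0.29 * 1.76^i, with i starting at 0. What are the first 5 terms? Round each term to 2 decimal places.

This is a geometric sequence.
i=0: S_0 = -0.29 * 1.76^0 = -0.29
i=1: S_1 = -0.29 * 1.76^1 ≈ -0.51
i=2: S_2 = -0.29 * 1.76^2 ≈ -0.9
i=3: S_3 = -0.29 * 1.76^3 ≈ -1.58
i=4: S_4 = -0.29 * 1.76^4 ≈ -2.78
The first 5 terms are: [-0.29, -0.51, -0.9, -1.58, -2.78]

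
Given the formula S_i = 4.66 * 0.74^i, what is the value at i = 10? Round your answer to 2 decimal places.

S_10 = 4.66 * 0.74^10 ≈ 4.66 * 0.0492 ≈ 0.23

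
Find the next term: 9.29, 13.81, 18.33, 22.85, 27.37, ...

Differences: 13.81 - 9.29 = 4.52
This is an arithmetic sequence with common difference d = 4.52.
Next term = 27.37 + 4.52 = 31.89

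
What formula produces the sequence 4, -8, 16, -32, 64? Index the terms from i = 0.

Check ratios: -8 / 4 = -2.0
Common ratio r = -2.
First term a = 4.
Formula: S_i = 4 * (-2)^i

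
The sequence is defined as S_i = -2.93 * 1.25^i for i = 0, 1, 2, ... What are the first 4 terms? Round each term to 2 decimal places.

This is a geometric sequence.
i=0: S_0 = -2.93 * 1.25^0 = -2.93
i=1: S_1 = -2.93 * 1.25^1 ≈ -3.66
i=2: S_2 = -2.93 * 1.25^2 ≈ -4.58
i=3: S_3 = -2.93 * 1.25^3 ≈ -5.72
The first 4 terms are: [-2.93, -3.66, -4.58, -5.72]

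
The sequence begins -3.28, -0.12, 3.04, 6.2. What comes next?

Differences: -0.12 - -3.28 = 3.16
This is an arithmetic sequence with common difference d = 3.16.
Next term = 6.2 + 3.16 = 9.36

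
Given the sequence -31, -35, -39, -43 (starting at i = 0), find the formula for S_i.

Check differences: -35 - -31 = -4
-39 - -35 = -4
Common difference d = -4.
First term a = -31.
Formula: S_i = -31 - 4*i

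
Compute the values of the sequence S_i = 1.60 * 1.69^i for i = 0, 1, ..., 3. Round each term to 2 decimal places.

This is a geometric sequence.
i=0: S_0 = 1.6 * 1.69^0 = 1.6
i=1: S_1 = 1.6 * 1.69^1 ≈ 2.7
i=2: S_2 = 1.6 * 1.69^2 ≈ 4.57
i=3: S_3 = 1.6 * 1.69^3 ≈ 7.72
The first 4 terms are: [1.6, 2.7, 4.57, 7.72]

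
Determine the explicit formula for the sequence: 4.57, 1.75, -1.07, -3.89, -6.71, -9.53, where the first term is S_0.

Check differences: 1.75 - 4.57 = -2.82
-1.07 - 1.75 = -2.82
Common difference d = -2.82.
First term a = 4.57.
Formula: S_i = 4.57 - 2.82*i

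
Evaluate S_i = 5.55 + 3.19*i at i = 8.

S_8 = 5.55 + 3.19*8 = 5.55 + 25.52 = 31.07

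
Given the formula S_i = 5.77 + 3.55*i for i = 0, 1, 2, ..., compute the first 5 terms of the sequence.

This is an arithmetic sequence.
i=0: S_0 = 5.77 + 3.55*0 = 5.77
i=1: S_1 = 5.77 + 3.55*1 = 9.32
i=2: S_2 = 5.77 + 3.55*2 = 12.87
i=3: S_3 = 5.77 + 3.55*3 = 16.42
i=4: S_4 = 5.77 + 3.55*4 = 19.97
The first 5 terms are: [5.77, 9.32, 12.87, 16.42, 19.97]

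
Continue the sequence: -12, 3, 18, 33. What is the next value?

Differences: 3 - -12 = 15
This is an arithmetic sequence with common difference d = 15.
Next term = 33 + 15 = 48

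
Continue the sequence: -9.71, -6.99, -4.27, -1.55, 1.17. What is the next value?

Differences: -6.99 - -9.71 = 2.72
This is an arithmetic sequence with common difference d = 2.72.
Next term = 1.17 + 2.72 = 3.89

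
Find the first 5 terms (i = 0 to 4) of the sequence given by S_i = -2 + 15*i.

This is an arithmetic sequence.
i=0: S_0 = -2 + 15*0 = -2
i=1: S_1 = -2 + 15*1 = 13
i=2: S_2 = -2 + 15*2 = 28
i=3: S_3 = -2 + 15*3 = 43
i=4: S_4 = -2 + 15*4 = 58
The first 5 terms are: [-2, 13, 28, 43, 58]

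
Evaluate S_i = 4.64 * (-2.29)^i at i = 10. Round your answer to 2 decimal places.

S_10 = 4.64 * (-2.29)^10 ≈ 4.64 * 3966.0193 ≈ 18402.33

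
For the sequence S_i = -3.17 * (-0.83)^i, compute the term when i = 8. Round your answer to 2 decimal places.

S_8 = -3.17 * (-0.83)^8 ≈ -3.17 * 0.2252 ≈ -0.71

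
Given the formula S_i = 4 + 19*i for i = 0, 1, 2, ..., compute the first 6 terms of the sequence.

This is an arithmetic sequence.
i=0: S_0 = 4 + 19*0 = 4
i=1: S_1 = 4 + 19*1 = 23
i=2: S_2 = 4 + 19*2 = 42
i=3: S_3 = 4 + 19*3 = 61
i=4: S_4 = 4 + 19*4 = 80
i=5: S_5 = 4 + 19*5 = 99
The first 6 terms are: [4, 23, 42, 61, 80, 99]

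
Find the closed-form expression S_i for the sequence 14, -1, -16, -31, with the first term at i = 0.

Check differences: -1 - 14 = -15
-16 - -1 = -15
Common difference d = -15.
First term a = 14.
Formula: S_i = 14 - 15*i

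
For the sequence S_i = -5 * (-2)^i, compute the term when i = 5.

S_5 = -5 * (-2)^5 = -5 * -32 = 160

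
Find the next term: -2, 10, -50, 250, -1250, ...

Ratios: 10 / -2 = -5.0
This is a geometric sequence with common ratio r = -5.
Next term = -1250 * -5 = 6250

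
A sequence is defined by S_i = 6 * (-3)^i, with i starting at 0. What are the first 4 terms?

This is a geometric sequence.
i=0: S_0 = 6 * (-3)^0 = 6
i=1: S_1 = 6 * (-3)^1 = -18
i=2: S_2 = 6 * (-3)^2 = 54
i=3: S_3 = 6 * (-3)^3 = -162
The first 4 terms are: [6, -18, 54, -162]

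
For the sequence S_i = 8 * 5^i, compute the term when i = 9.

S_9 = 8 * 5^9 = 8 * 1953125 = 15625000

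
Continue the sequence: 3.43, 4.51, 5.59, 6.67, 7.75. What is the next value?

Differences: 4.51 - 3.43 = 1.08
This is an arithmetic sequence with common difference d = 1.08.
Next term = 7.75 + 1.08 = 8.83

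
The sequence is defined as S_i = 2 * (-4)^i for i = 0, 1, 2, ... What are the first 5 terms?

This is a geometric sequence.
i=0: S_0 = 2 * (-4)^0 = 2
i=1: S_1 = 2 * (-4)^1 = -8
i=2: S_2 = 2 * (-4)^2 = 32
i=3: S_3 = 2 * (-4)^3 = -128
i=4: S_4 = 2 * (-4)^4 = 512
The first 5 terms are: [2, -8, 32, -128, 512]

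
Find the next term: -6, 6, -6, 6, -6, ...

Ratios: 6 / -6 = -1.0
This is a geometric sequence with common ratio r = -1.
Next term = -6 * -1 = 6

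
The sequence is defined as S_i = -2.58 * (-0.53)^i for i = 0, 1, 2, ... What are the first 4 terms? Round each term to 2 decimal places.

This is a geometric sequence.
i=0: S_0 = -2.58 * (-0.53)^0 = -2.58
i=1: S_1 = -2.58 * (-0.53)^1 ≈ 1.37
i=2: S_2 = -2.58 * (-0.53)^2 ≈ -0.72
i=3: S_3 = -2.58 * (-0.53)^3 ≈ 0.38
The first 4 terms are: [-2.58, 1.37, -0.72, 0.38]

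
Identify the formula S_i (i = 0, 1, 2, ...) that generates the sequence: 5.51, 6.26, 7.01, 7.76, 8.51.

Check differences: 6.26 - 5.51 = 0.75
7.01 - 6.26 = 0.75
Common difference d = 0.75.
First term a = 5.51.
Formula: S_i = 5.51 + 0.75*i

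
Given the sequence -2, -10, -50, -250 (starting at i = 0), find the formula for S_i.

Check ratios: -10 / -2 = 5.0
Common ratio r = 5.
First term a = -2.
Formula: S_i = -2 * 5^i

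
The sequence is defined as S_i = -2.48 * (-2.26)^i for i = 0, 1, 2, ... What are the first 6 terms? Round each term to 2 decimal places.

This is a geometric sequence.
i=0: S_0 = -2.48 * (-2.26)^0 = -2.48
i=1: S_1 = -2.48 * (-2.26)^1 ≈ 5.6
i=2: S_2 = -2.48 * (-2.26)^2 ≈ -12.67
i=3: S_3 = -2.48 * (-2.26)^3 ≈ 28.63
i=4: S_4 = -2.48 * (-2.26)^4 ≈ -64.7
i=5: S_5 = -2.48 * (-2.26)^5 ≈ 146.22
The first 6 terms are: [-2.48, 5.6, -12.67, 28.63, -64.7, 146.22]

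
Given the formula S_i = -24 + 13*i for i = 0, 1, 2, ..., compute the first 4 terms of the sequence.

This is an arithmetic sequence.
i=0: S_0 = -24 + 13*0 = -24
i=1: S_1 = -24 + 13*1 = -11
i=2: S_2 = -24 + 13*2 = 2
i=3: S_3 = -24 + 13*3 = 15
The first 4 terms are: [-24, -11, 2, 15]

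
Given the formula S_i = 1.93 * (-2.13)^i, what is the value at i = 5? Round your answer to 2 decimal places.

S_5 = 1.93 * (-2.13)^5 ≈ 1.93 * -43.8428 ≈ -84.62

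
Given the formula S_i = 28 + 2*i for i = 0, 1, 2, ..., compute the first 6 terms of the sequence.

This is an arithmetic sequence.
i=0: S_0 = 28 + 2*0 = 28
i=1: S_1 = 28 + 2*1 = 30
i=2: S_2 = 28 + 2*2 = 32
i=3: S_3 = 28 + 2*3 = 34
i=4: S_4 = 28 + 2*4 = 36
i=5: S_5 = 28 + 2*5 = 38
The first 6 terms are: [28, 30, 32, 34, 36, 38]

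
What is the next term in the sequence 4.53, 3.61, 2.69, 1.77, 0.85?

Differences: 3.61 - 4.53 = -0.92
This is an arithmetic sequence with common difference d = -0.92.
Next term = 0.85 + -0.92 = -0.07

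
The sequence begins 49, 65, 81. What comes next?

Differences: 65 - 49 = 16
This is an arithmetic sequence with common difference d = 16.
Next term = 81 + 16 = 97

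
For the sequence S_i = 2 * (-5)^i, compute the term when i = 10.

S_10 = 2 * (-5)^10 = 2 * 9765625 = 19531250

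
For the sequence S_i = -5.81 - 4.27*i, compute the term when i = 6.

S_6 = -5.81 + -4.27*6 = -5.81 + -25.62 = -31.43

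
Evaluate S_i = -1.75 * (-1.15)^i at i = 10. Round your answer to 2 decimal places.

S_10 = -1.75 * (-1.15)^10 ≈ -1.75 * 4.0456 ≈ -7.08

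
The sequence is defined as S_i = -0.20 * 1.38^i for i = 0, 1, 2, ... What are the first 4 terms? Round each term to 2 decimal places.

This is a geometric sequence.
i=0: S_0 = -0.2 * 1.38^0 = -0.2
i=1: S_1 = -0.2 * 1.38^1 ≈ -0.28
i=2: S_2 = -0.2 * 1.38^2 ≈ -0.38
i=3: S_3 = -0.2 * 1.38^3 ≈ -0.53
The first 4 terms are: [-0.2, -0.28, -0.38, -0.53]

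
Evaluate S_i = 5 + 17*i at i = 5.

S_5 = 5 + 17*5 = 5 + 85 = 90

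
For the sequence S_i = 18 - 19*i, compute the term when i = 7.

S_7 = 18 + -19*7 = 18 + -133 = -115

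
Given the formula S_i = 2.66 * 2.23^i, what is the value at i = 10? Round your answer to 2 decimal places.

S_10 = 2.66 * 2.23^10 ≈ 2.66 * 3041.2256 ≈ 8089.66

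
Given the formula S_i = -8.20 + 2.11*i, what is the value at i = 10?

S_10 = -8.2 + 2.11*10 = -8.2 + 21.1 = 12.9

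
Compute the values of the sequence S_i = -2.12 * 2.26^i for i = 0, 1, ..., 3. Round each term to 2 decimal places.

This is a geometric sequence.
i=0: S_0 = -2.12 * 2.26^0 = -2.12
i=1: S_1 = -2.12 * 2.26^1 ≈ -4.79
i=2: S_2 = -2.12 * 2.26^2 ≈ -10.83
i=3: S_3 = -2.12 * 2.26^3 ≈ -24.47
The first 4 terms are: [-2.12, -4.79, -10.83, -24.47]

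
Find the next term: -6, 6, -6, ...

Ratios: 6 / -6 = -1.0
This is a geometric sequence with common ratio r = -1.
Next term = -6 * -1 = 6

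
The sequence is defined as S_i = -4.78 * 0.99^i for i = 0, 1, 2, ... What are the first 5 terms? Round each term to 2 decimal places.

This is a geometric sequence.
i=0: S_0 = -4.78 * 0.99^0 = -4.78
i=1: S_1 = -4.78 * 0.99^1 ≈ -4.73
i=2: S_2 = -4.78 * 0.99^2 ≈ -4.68
i=3: S_3 = -4.78 * 0.99^3 ≈ -4.64
i=4: S_4 = -4.78 * 0.99^4 ≈ -4.59
The first 5 terms are: [-4.78, -4.73, -4.68, -4.64, -4.59]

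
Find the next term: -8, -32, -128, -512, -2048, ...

Ratios: -32 / -8 = 4.0
This is a geometric sequence with common ratio r = 4.
Next term = -2048 * 4 = -8192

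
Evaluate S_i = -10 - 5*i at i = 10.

S_10 = -10 + -5*10 = -10 + -50 = -60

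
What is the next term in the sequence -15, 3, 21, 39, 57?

Differences: 3 - -15 = 18
This is an arithmetic sequence with common difference d = 18.
Next term = 57 + 18 = 75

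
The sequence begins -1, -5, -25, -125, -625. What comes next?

Ratios: -5 / -1 = 5.0
This is a geometric sequence with common ratio r = 5.
Next term = -625 * 5 = -3125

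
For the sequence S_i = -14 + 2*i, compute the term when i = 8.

S_8 = -14 + 2*8 = -14 + 16 = 2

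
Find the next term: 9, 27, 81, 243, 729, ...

Ratios: 27 / 9 = 3.0
This is a geometric sequence with common ratio r = 3.
Next term = 729 * 3 = 2187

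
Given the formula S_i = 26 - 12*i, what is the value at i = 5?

S_5 = 26 + -12*5 = 26 + -60 = -34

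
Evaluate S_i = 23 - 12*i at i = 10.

S_10 = 23 + -12*10 = 23 + -120 = -97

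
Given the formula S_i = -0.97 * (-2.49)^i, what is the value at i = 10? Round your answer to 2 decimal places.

S_10 = -0.97 * (-2.49)^10 ≈ -0.97 * 9162.0672 ≈ -8887.21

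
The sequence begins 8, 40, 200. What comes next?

Ratios: 40 / 8 = 5.0
This is a geometric sequence with common ratio r = 5.
Next term = 200 * 5 = 1000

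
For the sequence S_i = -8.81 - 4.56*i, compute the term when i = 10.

S_10 = -8.81 + -4.56*10 = -8.81 + -45.6 = -54.41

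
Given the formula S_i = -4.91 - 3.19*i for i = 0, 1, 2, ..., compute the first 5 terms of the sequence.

This is an arithmetic sequence.
i=0: S_0 = -4.91 + -3.19*0 = -4.91
i=1: S_1 = -4.91 + -3.19*1 = -8.1
i=2: S_2 = -4.91 + -3.19*2 = -11.29
i=3: S_3 = -4.91 + -3.19*3 = -14.48
i=4: S_4 = -4.91 + -3.19*4 = -17.67
The first 5 terms are: [-4.91, -8.1, -11.29, -14.48, -17.67]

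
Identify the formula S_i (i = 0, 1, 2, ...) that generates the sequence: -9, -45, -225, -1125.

Check ratios: -45 / -9 = 5.0
Common ratio r = 5.
First term a = -9.
Formula: S_i = -9 * 5^i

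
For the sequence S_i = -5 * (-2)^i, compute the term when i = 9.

S_9 = -5 * (-2)^9 = -5 * -512 = 2560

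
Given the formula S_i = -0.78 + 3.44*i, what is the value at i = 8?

S_8 = -0.78 + 3.44*8 = -0.78 + 27.52 = 26.74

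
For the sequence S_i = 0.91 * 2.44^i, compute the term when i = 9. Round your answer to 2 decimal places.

S_9 = 0.91 * 2.44^9 ≈ 0.91 * 3065.5502 ≈ 2789.65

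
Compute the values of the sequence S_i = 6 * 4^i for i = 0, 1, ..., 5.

This is a geometric sequence.
i=0: S_0 = 6 * 4^0 = 6
i=1: S_1 = 6 * 4^1 = 24
i=2: S_2 = 6 * 4^2 = 96
i=3: S_3 = 6 * 4^3 = 384
i=4: S_4 = 6 * 4^4 = 1536
i=5: S_5 = 6 * 4^5 = 6144
The first 6 terms are: [6, 24, 96, 384, 1536, 6144]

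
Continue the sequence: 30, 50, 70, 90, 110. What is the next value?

Differences: 50 - 30 = 20
This is an arithmetic sequence with common difference d = 20.
Next term = 110 + 20 = 130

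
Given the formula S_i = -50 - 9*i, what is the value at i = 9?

S_9 = -50 + -9*9 = -50 + -81 = -131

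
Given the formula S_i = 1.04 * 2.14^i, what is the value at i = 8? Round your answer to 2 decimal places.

S_8 = 1.04 * 2.14^8 ≈ 1.04 * 439.8557 ≈ 457.45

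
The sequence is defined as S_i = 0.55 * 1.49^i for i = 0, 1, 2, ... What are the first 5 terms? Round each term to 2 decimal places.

This is a geometric sequence.
i=0: S_0 = 0.55 * 1.49^0 = 0.55
i=1: S_1 = 0.55 * 1.49^1 ≈ 0.82
i=2: S_2 = 0.55 * 1.49^2 ≈ 1.22
i=3: S_3 = 0.55 * 1.49^3 ≈ 1.82
i=4: S_4 = 0.55 * 1.49^4 ≈ 2.71
The first 5 terms are: [0.55, 0.82, 1.22, 1.82, 2.71]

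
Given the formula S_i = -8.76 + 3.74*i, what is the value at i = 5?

S_5 = -8.76 + 3.74*5 = -8.76 + 18.7 = 9.94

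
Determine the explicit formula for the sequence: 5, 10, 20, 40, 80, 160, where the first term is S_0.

Check ratios: 10 / 5 = 2.0
Common ratio r = 2.
First term a = 5.
Formula: S_i = 5 * 2^i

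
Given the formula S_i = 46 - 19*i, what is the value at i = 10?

S_10 = 46 + -19*10 = 46 + -190 = -144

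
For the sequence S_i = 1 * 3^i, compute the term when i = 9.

S_9 = 1 * 3^9 = 1 * 19683 = 19683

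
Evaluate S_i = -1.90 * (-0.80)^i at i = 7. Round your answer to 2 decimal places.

S_7 = -1.9 * (-0.8)^7 ≈ -1.9 * -0.2097 ≈ 0.4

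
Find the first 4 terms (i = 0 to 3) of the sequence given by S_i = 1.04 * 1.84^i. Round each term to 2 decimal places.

This is a geometric sequence.
i=0: S_0 = 1.04 * 1.84^0 = 1.04
i=1: S_1 = 1.04 * 1.84^1 ≈ 1.91
i=2: S_2 = 1.04 * 1.84^2 ≈ 3.52
i=3: S_3 = 1.04 * 1.84^3 ≈ 6.48
The first 4 terms are: [1.04, 1.91, 3.52, 6.48]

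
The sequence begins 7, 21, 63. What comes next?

Ratios: 21 / 7 = 3.0
This is a geometric sequence with common ratio r = 3.
Next term = 63 * 3 = 189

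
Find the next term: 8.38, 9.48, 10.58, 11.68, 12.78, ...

Differences: 9.48 - 8.38 = 1.1
This is an arithmetic sequence with common difference d = 1.1.
Next term = 12.78 + 1.1 = 13.88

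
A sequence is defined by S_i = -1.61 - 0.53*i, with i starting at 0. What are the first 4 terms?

This is an arithmetic sequence.
i=0: S_0 = -1.61 + -0.53*0 = -1.61
i=1: S_1 = -1.61 + -0.53*1 = -2.14
i=2: S_2 = -1.61 + -0.53*2 = -2.67
i=3: S_3 = -1.61 + -0.53*3 = -3.2
The first 4 terms are: [-1.61, -2.14, -2.67, -3.2]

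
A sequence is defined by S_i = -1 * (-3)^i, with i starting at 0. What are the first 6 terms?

This is a geometric sequence.
i=0: S_0 = -1 * (-3)^0 = -1
i=1: S_1 = -1 * (-3)^1 = 3
i=2: S_2 = -1 * (-3)^2 = -9
i=3: S_3 = -1 * (-3)^3 = 27
i=4: S_4 = -1 * (-3)^4 = -81
i=5: S_5 = -1 * (-3)^5 = 243
The first 6 terms are: [-1, 3, -9, 27, -81, 243]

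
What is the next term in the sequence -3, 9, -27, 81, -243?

Ratios: 9 / -3 = -3.0
This is a geometric sequence with common ratio r = -3.
Next term = -243 * -3 = 729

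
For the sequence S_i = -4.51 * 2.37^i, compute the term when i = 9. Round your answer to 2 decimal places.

S_9 = -4.51 * 2.37^9 ≈ -4.51 * 2359.039 ≈ -10639.27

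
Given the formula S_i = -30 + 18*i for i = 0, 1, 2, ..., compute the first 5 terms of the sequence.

This is an arithmetic sequence.
i=0: S_0 = -30 + 18*0 = -30
i=1: S_1 = -30 + 18*1 = -12
i=2: S_2 = -30 + 18*2 = 6
i=3: S_3 = -30 + 18*3 = 24
i=4: S_4 = -30 + 18*4 = 42
The first 5 terms are: [-30, -12, 6, 24, 42]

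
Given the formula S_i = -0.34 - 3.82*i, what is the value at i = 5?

S_5 = -0.34 + -3.82*5 = -0.34 + -19.1 = -19.44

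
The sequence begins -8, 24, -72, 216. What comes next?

Ratios: 24 / -8 = -3.0
This is a geometric sequence with common ratio r = -3.
Next term = 216 * -3 = -648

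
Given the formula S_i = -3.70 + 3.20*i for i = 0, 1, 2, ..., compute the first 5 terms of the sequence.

This is an arithmetic sequence.
i=0: S_0 = -3.7 + 3.2*0 = -3.7
i=1: S_1 = -3.7 + 3.2*1 = -0.5
i=2: S_2 = -3.7 + 3.2*2 = 2.7
i=3: S_3 = -3.7 + 3.2*3 = 5.9
i=4: S_4 = -3.7 + 3.2*4 = 9.1
The first 5 terms are: [-3.7, -0.5, 2.7, 5.9, 9.1]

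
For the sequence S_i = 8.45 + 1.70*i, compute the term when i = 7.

S_7 = 8.45 + 1.7*7 = 8.45 + 11.9 = 20.35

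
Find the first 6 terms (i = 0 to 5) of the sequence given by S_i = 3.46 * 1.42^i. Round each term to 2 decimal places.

This is a geometric sequence.
i=0: S_0 = 3.46 * 1.42^0 = 3.46
i=1: S_1 = 3.46 * 1.42^1 ≈ 4.91
i=2: S_2 = 3.46 * 1.42^2 ≈ 6.98
i=3: S_3 = 3.46 * 1.42^3 ≈ 9.91
i=4: S_4 = 3.46 * 1.42^4 ≈ 14.07
i=5: S_5 = 3.46 * 1.42^5 ≈ 19.98
The first 6 terms are: [3.46, 4.91, 6.98, 9.91, 14.07, 19.98]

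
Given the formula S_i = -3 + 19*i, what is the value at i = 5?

S_5 = -3 + 19*5 = -3 + 95 = 92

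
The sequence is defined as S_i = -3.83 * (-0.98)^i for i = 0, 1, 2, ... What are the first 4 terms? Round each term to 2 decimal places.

This is a geometric sequence.
i=0: S_0 = -3.83 * (-0.98)^0 = -3.83
i=1: S_1 = -3.83 * (-0.98)^1 ≈ 3.75
i=2: S_2 = -3.83 * (-0.98)^2 ≈ -3.68
i=3: S_3 = -3.83 * (-0.98)^3 ≈ 3.6
The first 4 terms are: [-3.83, 3.75, -3.68, 3.6]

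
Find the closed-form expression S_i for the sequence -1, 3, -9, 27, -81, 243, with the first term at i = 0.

Check ratios: 3 / -1 = -3.0
Common ratio r = -3.
First term a = -1.
Formula: S_i = -1 * (-3)^i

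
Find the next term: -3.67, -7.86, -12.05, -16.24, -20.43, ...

Differences: -7.86 - -3.67 = -4.19
This is an arithmetic sequence with common difference d = -4.19.
Next term = -20.43 + -4.19 = -24.62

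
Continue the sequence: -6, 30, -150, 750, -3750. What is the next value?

Ratios: 30 / -6 = -5.0
This is a geometric sequence with common ratio r = -5.
Next term = -3750 * -5 = 18750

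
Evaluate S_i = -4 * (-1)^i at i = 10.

S_10 = -4 * (-1)^10 = -4 * 1 = -4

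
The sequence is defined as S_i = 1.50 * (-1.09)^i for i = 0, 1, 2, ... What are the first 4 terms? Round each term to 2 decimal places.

This is a geometric sequence.
i=0: S_0 = 1.5 * (-1.09)^0 = 1.5
i=1: S_1 = 1.5 * (-1.09)^1 ≈ -1.64
i=2: S_2 = 1.5 * (-1.09)^2 ≈ 1.78
i=3: S_3 = 1.5 * (-1.09)^3 ≈ -1.94
The first 4 terms are: [1.5, -1.64, 1.78, -1.94]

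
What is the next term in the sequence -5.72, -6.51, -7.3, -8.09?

Differences: -6.51 - -5.72 = -0.79
This is an arithmetic sequence with common difference d = -0.79.
Next term = -8.09 + -0.79 = -8.88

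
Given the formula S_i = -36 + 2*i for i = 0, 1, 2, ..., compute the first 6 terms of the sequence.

This is an arithmetic sequence.
i=0: S_0 = -36 + 2*0 = -36
i=1: S_1 = -36 + 2*1 = -34
i=2: S_2 = -36 + 2*2 = -32
i=3: S_3 = -36 + 2*3 = -30
i=4: S_4 = -36 + 2*4 = -28
i=5: S_5 = -36 + 2*5 = -26
The first 6 terms are: [-36, -34, -32, -30, -28, -26]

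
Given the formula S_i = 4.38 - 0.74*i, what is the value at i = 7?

S_7 = 4.38 + -0.74*7 = 4.38 + -5.18 = -0.8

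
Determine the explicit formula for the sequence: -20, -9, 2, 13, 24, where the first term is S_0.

Check differences: -9 - -20 = 11
2 - -9 = 11
Common difference d = 11.
First term a = -20.
Formula: S_i = -20 + 11*i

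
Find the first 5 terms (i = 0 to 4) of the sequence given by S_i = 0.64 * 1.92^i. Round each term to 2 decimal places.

This is a geometric sequence.
i=0: S_0 = 0.64 * 1.92^0 = 0.64
i=1: S_1 = 0.64 * 1.92^1 ≈ 1.23
i=2: S_2 = 0.64 * 1.92^2 ≈ 2.36
i=3: S_3 = 0.64 * 1.92^3 ≈ 4.53
i=4: S_4 = 0.64 * 1.92^4 ≈ 8.7
The first 5 terms are: [0.64, 1.23, 2.36, 4.53, 8.7]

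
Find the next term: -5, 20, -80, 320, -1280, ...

Ratios: 20 / -5 = -4.0
This is a geometric sequence with common ratio r = -4.
Next term = -1280 * -4 = 5120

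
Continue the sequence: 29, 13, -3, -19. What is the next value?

Differences: 13 - 29 = -16
This is an arithmetic sequence with common difference d = -16.
Next term = -19 + -16 = -35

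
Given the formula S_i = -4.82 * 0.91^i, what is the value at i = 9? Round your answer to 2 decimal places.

S_9 = -4.82 * 0.91^9 ≈ -4.82 * 0.4279 ≈ -2.06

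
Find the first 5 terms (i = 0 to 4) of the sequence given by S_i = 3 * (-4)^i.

This is a geometric sequence.
i=0: S_0 = 3 * (-4)^0 = 3
i=1: S_1 = 3 * (-4)^1 = -12
i=2: S_2 = 3 * (-4)^2 = 48
i=3: S_3 = 3 * (-4)^3 = -192
i=4: S_4 = 3 * (-4)^4 = 768
The first 5 terms are: [3, -12, 48, -192, 768]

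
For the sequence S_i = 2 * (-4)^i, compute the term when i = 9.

S_9 = 2 * (-4)^9 = 2 * -262144 = -524288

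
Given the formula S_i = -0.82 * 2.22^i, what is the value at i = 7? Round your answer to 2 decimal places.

S_7 = -0.82 * 2.22^7 ≈ -0.82 * 265.7485 ≈ -217.91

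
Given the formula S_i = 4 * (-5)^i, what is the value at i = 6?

S_6 = 4 * (-5)^6 = 4 * 15625 = 62500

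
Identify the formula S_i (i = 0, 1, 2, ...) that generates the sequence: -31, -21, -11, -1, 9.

Check differences: -21 - -31 = 10
-11 - -21 = 10
Common difference d = 10.
First term a = -31.
Formula: S_i = -31 + 10*i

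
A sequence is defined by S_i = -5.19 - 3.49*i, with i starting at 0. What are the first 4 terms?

This is an arithmetic sequence.
i=0: S_0 = -5.19 + -3.49*0 = -5.19
i=1: S_1 = -5.19 + -3.49*1 = -8.68
i=2: S_2 = -5.19 + -3.49*2 = -12.17
i=3: S_3 = -5.19 + -3.49*3 = -15.66
The first 4 terms are: [-5.19, -8.68, -12.17, -15.66]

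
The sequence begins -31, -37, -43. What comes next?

Differences: -37 - -31 = -6
This is an arithmetic sequence with common difference d = -6.
Next term = -43 + -6 = -49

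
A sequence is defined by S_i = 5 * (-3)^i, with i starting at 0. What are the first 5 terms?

This is a geometric sequence.
i=0: S_0 = 5 * (-3)^0 = 5
i=1: S_1 = 5 * (-3)^1 = -15
i=2: S_2 = 5 * (-3)^2 = 45
i=3: S_3 = 5 * (-3)^3 = -135
i=4: S_4 = 5 * (-3)^4 = 405
The first 5 terms are: [5, -15, 45, -135, 405]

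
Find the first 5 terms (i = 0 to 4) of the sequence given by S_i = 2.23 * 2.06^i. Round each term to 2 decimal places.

This is a geometric sequence.
i=0: S_0 = 2.23 * 2.06^0 = 2.23
i=1: S_1 = 2.23 * 2.06^1 ≈ 4.59
i=2: S_2 = 2.23 * 2.06^2 ≈ 9.46
i=3: S_3 = 2.23 * 2.06^3 ≈ 19.49
i=4: S_4 = 2.23 * 2.06^4 ≈ 40.16
The first 5 terms are: [2.23, 4.59, 9.46, 19.49, 40.16]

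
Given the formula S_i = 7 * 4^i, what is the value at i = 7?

S_7 = 7 * 4^7 = 7 * 16384 = 114688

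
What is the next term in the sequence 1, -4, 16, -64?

Ratios: -4 / 1 = -4.0
This is a geometric sequence with common ratio r = -4.
Next term = -64 * -4 = 256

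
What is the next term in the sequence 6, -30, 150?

Ratios: -30 / 6 = -5.0
This is a geometric sequence with common ratio r = -5.
Next term = 150 * -5 = -750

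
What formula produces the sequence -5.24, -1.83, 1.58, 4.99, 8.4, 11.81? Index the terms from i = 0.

Check differences: -1.83 - -5.24 = 3.41
1.58 - -1.83 = 3.41
Common difference d = 3.41.
First term a = -5.24.
Formula: S_i = -5.24 + 3.41*i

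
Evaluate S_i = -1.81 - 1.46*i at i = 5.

S_5 = -1.81 + -1.46*5 = -1.81 + -7.3 = -9.11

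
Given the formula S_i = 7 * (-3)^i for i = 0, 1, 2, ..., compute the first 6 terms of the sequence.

This is a geometric sequence.
i=0: S_0 = 7 * (-3)^0 = 7
i=1: S_1 = 7 * (-3)^1 = -21
i=2: S_2 = 7 * (-3)^2 = 63
i=3: S_3 = 7 * (-3)^3 = -189
i=4: S_4 = 7 * (-3)^4 = 567
i=5: S_5 = 7 * (-3)^5 = -1701
The first 6 terms are: [7, -21, 63, -189, 567, -1701]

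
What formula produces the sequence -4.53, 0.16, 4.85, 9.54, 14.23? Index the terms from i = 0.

Check differences: 0.16 - -4.53 = 4.69
4.85 - 0.16 = 4.69
Common difference d = 4.69.
First term a = -4.53.
Formula: S_i = -4.53 + 4.69*i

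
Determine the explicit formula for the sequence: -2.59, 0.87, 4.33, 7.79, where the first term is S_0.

Check differences: 0.87 - -2.59 = 3.46
4.33 - 0.87 = 3.46
Common difference d = 3.46.
First term a = -2.59.
Formula: S_i = -2.59 + 3.46*i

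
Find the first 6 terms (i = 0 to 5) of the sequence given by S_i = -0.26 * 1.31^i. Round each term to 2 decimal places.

This is a geometric sequence.
i=0: S_0 = -0.26 * 1.31^0 = -0.26
i=1: S_1 = -0.26 * 1.31^1 ≈ -0.34
i=2: S_2 = -0.26 * 1.31^2 ≈ -0.45
i=3: S_3 = -0.26 * 1.31^3 ≈ -0.58
i=4: S_4 = -0.26 * 1.31^4 ≈ -0.77
i=5: S_5 = -0.26 * 1.31^5 ≈ -1.0
The first 6 terms are: [-0.26, -0.34, -0.45, -0.58, -0.77, -1.0]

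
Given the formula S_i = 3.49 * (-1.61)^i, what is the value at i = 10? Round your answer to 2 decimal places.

S_10 = 3.49 * (-1.61)^10 ≈ 3.49 * 117.0196 ≈ 408.4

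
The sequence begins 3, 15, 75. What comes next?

Ratios: 15 / 3 = 5.0
This is a geometric sequence with common ratio r = 5.
Next term = 75 * 5 = 375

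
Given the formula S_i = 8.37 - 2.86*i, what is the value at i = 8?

S_8 = 8.37 + -2.86*8 = 8.37 + -22.88 = -14.51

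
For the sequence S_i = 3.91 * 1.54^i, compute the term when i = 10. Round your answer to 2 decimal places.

S_10 = 3.91 * 1.54^10 ≈ 3.91 * 75.0252 ≈ 293.35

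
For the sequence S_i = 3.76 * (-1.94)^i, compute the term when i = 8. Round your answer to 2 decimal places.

S_8 = 3.76 * (-1.94)^8 ≈ 3.76 * 200.6383 ≈ 754.4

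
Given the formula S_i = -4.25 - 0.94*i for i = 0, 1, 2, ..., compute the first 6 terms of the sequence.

This is an arithmetic sequence.
i=0: S_0 = -4.25 + -0.94*0 = -4.25
i=1: S_1 = -4.25 + -0.94*1 = -5.19
i=2: S_2 = -4.25 + -0.94*2 = -6.13
i=3: S_3 = -4.25 + -0.94*3 = -7.07
i=4: S_4 = -4.25 + -0.94*4 = -8.01
i=5: S_5 = -4.25 + -0.94*5 = -8.95
The first 6 terms are: [-4.25, -5.19, -6.13, -7.07, -8.01, -8.95]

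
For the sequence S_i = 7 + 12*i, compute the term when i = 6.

S_6 = 7 + 12*6 = 7 + 72 = 79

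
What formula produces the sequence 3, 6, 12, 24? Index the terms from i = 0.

Check ratios: 6 / 3 = 2.0
Common ratio r = 2.
First term a = 3.
Formula: S_i = 3 * 2^i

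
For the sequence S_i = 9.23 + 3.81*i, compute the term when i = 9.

S_9 = 9.23 + 3.81*9 = 9.23 + 34.29 = 43.52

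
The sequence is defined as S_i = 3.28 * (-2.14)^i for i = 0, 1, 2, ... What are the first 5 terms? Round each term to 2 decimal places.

This is a geometric sequence.
i=0: S_0 = 3.28 * (-2.14)^0 = 3.28
i=1: S_1 = 3.28 * (-2.14)^1 ≈ -7.02
i=2: S_2 = 3.28 * (-2.14)^2 ≈ 15.02
i=3: S_3 = 3.28 * (-2.14)^3 ≈ -32.15
i=4: S_4 = 3.28 * (-2.14)^4 ≈ 68.79
The first 5 terms are: [3.28, -7.02, 15.02, -32.15, 68.79]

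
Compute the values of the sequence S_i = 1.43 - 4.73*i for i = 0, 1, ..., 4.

This is an arithmetic sequence.
i=0: S_0 = 1.43 + -4.73*0 = 1.43
i=1: S_1 = 1.43 + -4.73*1 = -3.3
i=2: S_2 = 1.43 + -4.73*2 = -8.03
i=3: S_3 = 1.43 + -4.73*3 = -12.76
i=4: S_4 = 1.43 + -4.73*4 = -17.49
The first 5 terms are: [1.43, -3.3, -8.03, -12.76, -17.49]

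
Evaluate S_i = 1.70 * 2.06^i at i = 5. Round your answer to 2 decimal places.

S_5 = 1.7 * 2.06^5 ≈ 1.7 * 37.0968 ≈ 63.06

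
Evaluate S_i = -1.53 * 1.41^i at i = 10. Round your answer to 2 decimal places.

S_10 = -1.53 * 1.41^10 ≈ -1.53 * 31.0593 ≈ -47.52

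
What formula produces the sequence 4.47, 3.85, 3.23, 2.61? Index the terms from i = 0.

Check differences: 3.85 - 4.47 = -0.62
3.23 - 3.85 = -0.62
Common difference d = -0.62.
First term a = 4.47.
Formula: S_i = 4.47 - 0.62*i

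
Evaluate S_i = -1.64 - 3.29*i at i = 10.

S_10 = -1.64 + -3.29*10 = -1.64 + -32.9 = -34.54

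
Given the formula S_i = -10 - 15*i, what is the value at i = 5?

S_5 = -10 + -15*5 = -10 + -75 = -85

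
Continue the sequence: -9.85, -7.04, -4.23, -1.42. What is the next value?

Differences: -7.04 - -9.85 = 2.81
This is an arithmetic sequence with common difference d = 2.81.
Next term = -1.42 + 2.81 = 1.39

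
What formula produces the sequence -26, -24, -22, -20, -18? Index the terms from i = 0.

Check differences: -24 - -26 = 2
-22 - -24 = 2
Common difference d = 2.
First term a = -26.
Formula: S_i = -26 + 2*i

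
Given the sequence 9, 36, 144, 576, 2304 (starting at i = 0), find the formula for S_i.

Check ratios: 36 / 9 = 4.0
Common ratio r = 4.
First term a = 9.
Formula: S_i = 9 * 4^i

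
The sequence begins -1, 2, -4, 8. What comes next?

Ratios: 2 / -1 = -2.0
This is a geometric sequence with common ratio r = -2.
Next term = 8 * -2 = -16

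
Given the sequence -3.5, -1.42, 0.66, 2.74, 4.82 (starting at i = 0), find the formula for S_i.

Check differences: -1.42 - -3.5 = 2.08
0.66 - -1.42 = 2.08
Common difference d = 2.08.
First term a = -3.5.
Formula: S_i = -3.50 + 2.08*i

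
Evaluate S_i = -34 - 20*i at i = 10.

S_10 = -34 + -20*10 = -34 + -200 = -234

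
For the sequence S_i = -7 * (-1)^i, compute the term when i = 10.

S_10 = -7 * (-1)^10 = -7 * 1 = -7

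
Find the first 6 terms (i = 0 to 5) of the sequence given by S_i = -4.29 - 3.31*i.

This is an arithmetic sequence.
i=0: S_0 = -4.29 + -3.31*0 = -4.29
i=1: S_1 = -4.29 + -3.31*1 = -7.6
i=2: S_2 = -4.29 + -3.31*2 = -10.91
i=3: S_3 = -4.29 + -3.31*3 = -14.22
i=4: S_4 = -4.29 + -3.31*4 = -17.53
i=5: S_5 = -4.29 + -3.31*5 = -20.84
The first 6 terms are: [-4.29, -7.6, -10.91, -14.22, -17.53, -20.84]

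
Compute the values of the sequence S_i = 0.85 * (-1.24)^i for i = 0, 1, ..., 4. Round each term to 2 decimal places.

This is a geometric sequence.
i=0: S_0 = 0.85 * (-1.24)^0 = 0.85
i=1: S_1 = 0.85 * (-1.24)^1 ≈ -1.05
i=2: S_2 = 0.85 * (-1.24)^2 ≈ 1.31
i=3: S_3 = 0.85 * (-1.24)^3 ≈ -1.62
i=4: S_4 = 0.85 * (-1.24)^4 ≈ 2.01
The first 5 terms are: [0.85, -1.05, 1.31, -1.62, 2.01]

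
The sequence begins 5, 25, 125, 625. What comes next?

Ratios: 25 / 5 = 5.0
This is a geometric sequence with common ratio r = 5.
Next term = 625 * 5 = 3125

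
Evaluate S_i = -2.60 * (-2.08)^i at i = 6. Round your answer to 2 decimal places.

S_6 = -2.6 * (-2.08)^6 ≈ -2.6 * 80.9804 ≈ -210.55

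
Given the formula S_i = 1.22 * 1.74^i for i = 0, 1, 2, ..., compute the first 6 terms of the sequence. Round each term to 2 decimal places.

This is a geometric sequence.
i=0: S_0 = 1.22 * 1.74^0 = 1.22
i=1: S_1 = 1.22 * 1.74^1 ≈ 2.12
i=2: S_2 = 1.22 * 1.74^2 ≈ 3.69
i=3: S_3 = 1.22 * 1.74^3 ≈ 6.43
i=4: S_4 = 1.22 * 1.74^4 ≈ 11.18
i=5: S_5 = 1.22 * 1.74^5 ≈ 19.46
The first 6 terms are: [1.22, 2.12, 3.69, 6.43, 11.18, 19.46]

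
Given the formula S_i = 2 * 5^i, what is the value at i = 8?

S_8 = 2 * 5^8 = 2 * 390625 = 781250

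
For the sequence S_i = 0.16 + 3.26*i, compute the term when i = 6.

S_6 = 0.16 + 3.26*6 = 0.16 + 19.56 = 19.72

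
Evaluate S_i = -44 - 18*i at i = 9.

S_9 = -44 + -18*9 = -44 + -162 = -206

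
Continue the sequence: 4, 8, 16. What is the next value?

Ratios: 8 / 4 = 2.0
This is a geometric sequence with common ratio r = 2.
Next term = 16 * 2 = 32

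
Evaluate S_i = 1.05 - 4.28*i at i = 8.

S_8 = 1.05 + -4.28*8 = 1.05 + -34.24 = -33.19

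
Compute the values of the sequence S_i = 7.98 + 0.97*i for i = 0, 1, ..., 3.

This is an arithmetic sequence.
i=0: S_0 = 7.98 + 0.97*0 = 7.98
i=1: S_1 = 7.98 + 0.97*1 = 8.95
i=2: S_2 = 7.98 + 0.97*2 = 9.92
i=3: S_3 = 7.98 + 0.97*3 = 10.89
The first 4 terms are: [7.98, 8.95, 9.92, 10.89]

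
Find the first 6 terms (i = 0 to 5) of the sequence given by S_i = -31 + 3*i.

This is an arithmetic sequence.
i=0: S_0 = -31 + 3*0 = -31
i=1: S_1 = -31 + 3*1 = -28
i=2: S_2 = -31 + 3*2 = -25
i=3: S_3 = -31 + 3*3 = -22
i=4: S_4 = -31 + 3*4 = -19
i=5: S_5 = -31 + 3*5 = -16
The first 6 terms are: [-31, -28, -25, -22, -19, -16]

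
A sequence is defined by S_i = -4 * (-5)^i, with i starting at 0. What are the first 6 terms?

This is a geometric sequence.
i=0: S_0 = -4 * (-5)^0 = -4
i=1: S_1 = -4 * (-5)^1 = 20
i=2: S_2 = -4 * (-5)^2 = -100
i=3: S_3 = -4 * (-5)^3 = 500
i=4: S_4 = -4 * (-5)^4 = -2500
i=5: S_5 = -4 * (-5)^5 = 12500
The first 6 terms are: [-4, 20, -100, 500, -2500, 12500]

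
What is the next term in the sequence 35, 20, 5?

Differences: 20 - 35 = -15
This is an arithmetic sequence with common difference d = -15.
Next term = 5 + -15 = -10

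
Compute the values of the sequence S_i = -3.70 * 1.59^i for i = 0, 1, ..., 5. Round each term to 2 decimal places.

This is a geometric sequence.
i=0: S_0 = -3.7 * 1.59^0 = -3.7
i=1: S_1 = -3.7 * 1.59^1 ≈ -5.88
i=2: S_2 = -3.7 * 1.59^2 ≈ -9.35
i=3: S_3 = -3.7 * 1.59^3 ≈ -14.87
i=4: S_4 = -3.7 * 1.59^4 ≈ -23.65
i=5: S_5 = -3.7 * 1.59^5 ≈ -37.6
The first 6 terms are: [-3.7, -5.88, -9.35, -14.87, -23.65, -37.6]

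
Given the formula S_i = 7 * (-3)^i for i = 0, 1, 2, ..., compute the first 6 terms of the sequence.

This is a geometric sequence.
i=0: S_0 = 7 * (-3)^0 = 7
i=1: S_1 = 7 * (-3)^1 = -21
i=2: S_2 = 7 * (-3)^2 = 63
i=3: S_3 = 7 * (-3)^3 = -189
i=4: S_4 = 7 * (-3)^4 = 567
i=5: S_5 = 7 * (-3)^5 = -1701
The first 6 terms are: [7, -21, 63, -189, 567, -1701]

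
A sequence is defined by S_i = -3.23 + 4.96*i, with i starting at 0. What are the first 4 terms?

This is an arithmetic sequence.
i=0: S_0 = -3.23 + 4.96*0 = -3.23
i=1: S_1 = -3.23 + 4.96*1 = 1.73
i=2: S_2 = -3.23 + 4.96*2 = 6.69
i=3: S_3 = -3.23 + 4.96*3 = 11.65
The first 4 terms are: [-3.23, 1.73, 6.69, 11.65]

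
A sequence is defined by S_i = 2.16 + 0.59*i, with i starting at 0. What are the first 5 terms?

This is an arithmetic sequence.
i=0: S_0 = 2.16 + 0.59*0 = 2.16
i=1: S_1 = 2.16 + 0.59*1 = 2.75
i=2: S_2 = 2.16 + 0.59*2 = 3.34
i=3: S_3 = 2.16 + 0.59*3 = 3.93
i=4: S_4 = 2.16 + 0.59*4 = 4.52
The first 5 terms are: [2.16, 2.75, 3.34, 3.93, 4.52]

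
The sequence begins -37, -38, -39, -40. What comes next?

Differences: -38 - -37 = -1
This is an arithmetic sequence with common difference d = -1.
Next term = -40 + -1 = -41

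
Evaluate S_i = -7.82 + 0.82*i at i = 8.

S_8 = -7.82 + 0.82*8 = -7.82 + 6.56 = -1.26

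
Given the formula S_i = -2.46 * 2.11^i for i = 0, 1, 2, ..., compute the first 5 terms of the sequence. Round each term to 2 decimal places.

This is a geometric sequence.
i=0: S_0 = -2.46 * 2.11^0 = -2.46
i=1: S_1 = -2.46 * 2.11^1 ≈ -5.19
i=2: S_2 = -2.46 * 2.11^2 ≈ -10.95
i=3: S_3 = -2.46 * 2.11^3 ≈ -23.11
i=4: S_4 = -2.46 * 2.11^4 ≈ -48.76
The first 5 terms are: [-2.46, -5.19, -10.95, -23.11, -48.76]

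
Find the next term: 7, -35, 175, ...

Ratios: -35 / 7 = -5.0
This is a geometric sequence with common ratio r = -5.
Next term = 175 * -5 = -875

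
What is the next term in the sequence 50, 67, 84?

Differences: 67 - 50 = 17
This is an arithmetic sequence with common difference d = 17.
Next term = 84 + 17 = 101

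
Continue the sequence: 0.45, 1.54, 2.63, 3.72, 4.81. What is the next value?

Differences: 1.54 - 0.45 = 1.09
This is an arithmetic sequence with common difference d = 1.09.
Next term = 4.81 + 1.09 = 5.9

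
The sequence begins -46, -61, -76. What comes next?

Differences: -61 - -46 = -15
This is an arithmetic sequence with common difference d = -15.
Next term = -76 + -15 = -91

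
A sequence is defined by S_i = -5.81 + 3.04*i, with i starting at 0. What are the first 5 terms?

This is an arithmetic sequence.
i=0: S_0 = -5.81 + 3.04*0 = -5.81
i=1: S_1 = -5.81 + 3.04*1 = -2.77
i=2: S_2 = -5.81 + 3.04*2 = 0.27
i=3: S_3 = -5.81 + 3.04*3 = 3.31
i=4: S_4 = -5.81 + 3.04*4 = 6.35
The first 5 terms are: [-5.81, -2.77, 0.27, 3.31, 6.35]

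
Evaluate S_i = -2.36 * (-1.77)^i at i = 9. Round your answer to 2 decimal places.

S_9 = -2.36 * (-1.77)^9 ≈ -2.36 * -170.5137 ≈ 402.41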